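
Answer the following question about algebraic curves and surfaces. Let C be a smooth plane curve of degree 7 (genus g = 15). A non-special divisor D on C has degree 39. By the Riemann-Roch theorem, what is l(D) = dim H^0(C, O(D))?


First, compute the genus of a smooth plane curve of degree 7:
g = (d-1)(d-2)/2 = (7-1)(7-2)/2 = 15
For a non-special divisor D (i.e., h^1(D) = 0), Riemann-Roch gives:
l(D) = deg(D) - g + 1
Since deg(D) = 39 >= 2g - 1 = 29, D is non-special.
l(D) = 39 - 15 + 1 = 25

25


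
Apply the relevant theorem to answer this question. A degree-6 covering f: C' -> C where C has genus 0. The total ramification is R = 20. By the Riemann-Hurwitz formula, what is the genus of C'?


Riemann-Hurwitz formula: 2g' - 2 = d(2g - 2) + R
Given: d = 6, g = 0, R = 20
2g' - 2 = 6*(2*0 - 2) + 20
2g' - 2 = 6*(-2) + 20
2g' - 2 = -12 + 20 = 8
2g' = 10
g' = 5

5


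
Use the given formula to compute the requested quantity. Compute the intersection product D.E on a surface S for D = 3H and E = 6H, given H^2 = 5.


Using bilinearity of the intersection pairing on a surface S:
(aH).(bH) = ab * (H.H)
We have H^2 = 5.
D.E = (3H).(6H) = 3*6*5
= 18*5
= 90

90


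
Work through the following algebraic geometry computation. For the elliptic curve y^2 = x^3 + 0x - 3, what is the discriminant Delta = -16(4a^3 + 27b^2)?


Compute each component:
4a^3 = 4*0^3 = 4*0 = 0
27b^2 = 27*(-3)^2 = 27*9 = 243
4a^3 + 27b^2 = 0 + 243 = 243
Delta = -16*243 = -3888

-3888


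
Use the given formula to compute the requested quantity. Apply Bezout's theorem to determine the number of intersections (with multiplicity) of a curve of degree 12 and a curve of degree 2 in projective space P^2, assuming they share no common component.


Bezout's theorem states the intersection count equals the product of degrees.
Intersection count = 12 * 2 = 24

24


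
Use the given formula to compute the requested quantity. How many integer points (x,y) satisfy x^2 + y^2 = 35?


Systematically check integer values of x where x^2 <= 35.
For each valid x, check if 35 - x^2 is a perfect square.
Total integer solutions found: 0

0


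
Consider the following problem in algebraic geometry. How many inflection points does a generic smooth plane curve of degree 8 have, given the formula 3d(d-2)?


For a general smooth plane curve C of degree d, the inflection points are
the intersection of C with its Hessian curve, which has degree 3(d-2).
By Bezout, the total intersection number is d * 3(d-2) = 8 * 18 = 144.
For a general curve every flex is ordinary, so each contributes
multiplicity 1 to C·Hess(C), and the number of distinct inflection
points is 3d(d-2).
Inflection points = 3*8*(8-2) = 3*8*6 = 144

144


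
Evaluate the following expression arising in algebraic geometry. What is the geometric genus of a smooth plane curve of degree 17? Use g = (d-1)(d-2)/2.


Using the genus formula for smooth plane curves:
g = (d-1)(d-2)/2
g = (17-1)(17-2)/2
g = 16*15/2
g = 240/2 = 120

120


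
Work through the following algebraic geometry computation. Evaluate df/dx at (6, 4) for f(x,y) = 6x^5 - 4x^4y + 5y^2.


df/dx = 5*6*x^4 + 4*(-4)*x^3*y
At (6,4): 5*6*6^4 + 4*(-4)*6^3*4
= 38880 - 13824
= 25056

25056


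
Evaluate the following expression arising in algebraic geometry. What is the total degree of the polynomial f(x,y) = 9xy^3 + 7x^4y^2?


Examine each term for its total degree (sum of exponents).
  Term '9xy^3' has total degree 1+3 = 4.
  Term '7x^4y^2' has total degree 4+2 = 6.
The maximum total degree among all terms is 6.

6


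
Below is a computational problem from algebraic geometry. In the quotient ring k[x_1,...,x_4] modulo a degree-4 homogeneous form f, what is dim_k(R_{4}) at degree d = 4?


For R = k[x_1,...,x_n]/(f) with f homogeneous of degree e:
The Hilbert series is (1 - t^e)/(1 - t)^n.
So h(d) = C(d+n-1, n-1) - C(d-e+n-1, n-1) for d >= e.
With n=4, e=4, d=4:
C(4+4-1, 4-1) = C(7, 3) = 35
C(4-4+4-1, 4-1) = C(3, 3) = 1
h(4) = 35 - 1 = 34

34


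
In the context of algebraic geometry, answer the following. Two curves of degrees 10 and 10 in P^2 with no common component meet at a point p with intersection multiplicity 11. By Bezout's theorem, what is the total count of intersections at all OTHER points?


By Bezout's theorem, the total intersection number is d1 * d2.
Total = 10 * 10 = 100
Intersection multiplicity at p = 11
Remaining intersections = 100 - 11 = 89

89


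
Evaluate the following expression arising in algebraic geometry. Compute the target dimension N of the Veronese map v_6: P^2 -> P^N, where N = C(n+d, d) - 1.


The Veronese embedding v_d: P^n -> P^N maps each point to all
degree-d monomials in n+1 homogeneous coordinates.
N = C(n+d, d) - 1
N = C(2+6, 6) - 1
N = C(8, 6) - 1
C(8, 6) = 28
N = 28 - 1 = 27

27


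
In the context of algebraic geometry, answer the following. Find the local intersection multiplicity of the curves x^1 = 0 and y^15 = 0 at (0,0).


The intersection multiplicity of V(x^a) and V(y^b) at the origin is:
I(O; V(x^1), V(y^15)) = dim_k(k[x,y]/(x^1, y^15))
A basis for k[x,y]/(x^1, y^15) is the set of monomials x^i * y^j
where 0 <= i < 1 and 0 <= j < 15.
The number of such monomials is 1 * 15 = 15

15


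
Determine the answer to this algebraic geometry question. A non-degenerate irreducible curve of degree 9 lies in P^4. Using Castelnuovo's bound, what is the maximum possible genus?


Castelnuovo's bound: write d - 1 = m(r-1) + epsilon with 0 <= epsilon < r-1.
d - 1 = 9 - 1 = 8
r - 1 = 4 - 1 = 3
8 = 2*3 + 2, so m = 2, epsilon = 2
pi(d, r) = m(m-1)(r-1)/2 + m*epsilon
= 2*1*3/2 + 2*2
= 6/2 + 4
= 3 + 4 = 7

7


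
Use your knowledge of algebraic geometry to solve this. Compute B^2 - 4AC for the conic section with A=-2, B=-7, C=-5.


The discriminant of a conic Ax^2 + Bxy + Cy^2 + ... = 0 is B^2 - 4AC.
B^2 = (-7)^2 = 49
4AC = 4*(-2)*(-5) = 40
Discriminant = 49 - 40 = 9

9


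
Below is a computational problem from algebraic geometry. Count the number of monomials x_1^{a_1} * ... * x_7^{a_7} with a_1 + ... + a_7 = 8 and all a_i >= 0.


The number of degree-8 monomials in 7 variables is C(d+n-1, n-1).
= C(8+7-1, 7-1) = C(14, 6)
= 3003

3003


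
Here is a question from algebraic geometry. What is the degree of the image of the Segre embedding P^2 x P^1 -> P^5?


The degree of the Segre variety P^2 x P^1 is C(m+n, m).
= C(3, 2)
= 3

3


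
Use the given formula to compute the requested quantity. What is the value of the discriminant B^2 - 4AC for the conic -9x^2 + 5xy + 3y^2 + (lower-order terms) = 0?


The discriminant of a conic Ax^2 + Bxy + Cy^2 + ... = 0 is B^2 - 4AC.
B^2 = 5^2 = 25
4AC = 4*(-9)*3 = -108
Discriminant = 25 + 108 = 133

133


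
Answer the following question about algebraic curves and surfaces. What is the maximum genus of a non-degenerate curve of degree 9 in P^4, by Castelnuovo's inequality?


Castelnuovo's bound: write d - 1 = m(r-1) + epsilon with 0 <= epsilon < r-1.
d - 1 = 9 - 1 = 8
r - 1 = 4 - 1 = 3
8 = 2*3 + 2, so m = 2, epsilon = 2
pi(d, r) = m(m-1)(r-1)/2 + m*epsilon
= 2*1*3/2 + 2*2
= 6/2 + 4
= 3 + 4 = 7

7


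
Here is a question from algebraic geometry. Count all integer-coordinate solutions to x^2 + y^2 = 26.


Systematically check integer values of x where x^2 <= 26.
For each valid x, check if 26 - x^2 is a perfect square.
x=1: 26 - 1 = 25, sqrt = 5 (valid)
x=5: 26 - 25 = 1, sqrt = 1 (valid)
Total integer solutions found: 8

8


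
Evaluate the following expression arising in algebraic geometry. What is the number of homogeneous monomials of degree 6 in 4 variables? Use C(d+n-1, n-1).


The number of degree-6 monomials in 4 variables is C(d+n-1, n-1).
= C(6+4-1, 4-1) = C(9, 3)
= 84

84


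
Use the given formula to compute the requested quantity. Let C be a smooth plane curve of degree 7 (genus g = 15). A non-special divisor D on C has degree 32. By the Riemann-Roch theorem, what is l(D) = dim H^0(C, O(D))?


First, compute the genus of a smooth plane curve of degree 7:
g = (d-1)(d-2)/2 = (7-1)(7-2)/2 = 15
For a non-special divisor D (i.e., h^1(D) = 0), Riemann-Roch gives:
l(D) = deg(D) - g + 1
Since deg(D) = 32 >= 2g - 1 = 29, D is non-special.
l(D) = 32 - 15 + 1 = 18

18


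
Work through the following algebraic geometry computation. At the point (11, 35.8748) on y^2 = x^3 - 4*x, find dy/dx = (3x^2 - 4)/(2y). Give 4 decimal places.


Using implicit differentiation of y^2 = x^3 - 4*x:
2y * dy/dx = 3x^2 - 4
dy/dx = (3x^2 - 4)/(2y)
Numerator: 3*11^2 - 4 = 359
Denominator: 2*35.8748 = 71.7496
dy/dx = 359/71.7496 = 5.0035

5.0035


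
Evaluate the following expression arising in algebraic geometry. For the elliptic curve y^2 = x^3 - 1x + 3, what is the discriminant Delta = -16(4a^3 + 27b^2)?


Compute each component:
4a^3 = 4*(-1)^3 = 4*(-1) = -4
27b^2 = 27*3^2 = 27*9 = 243
4a^3 + 27b^2 = -4 + 243 = 239
Delta = -16*239 = -3824

-3824


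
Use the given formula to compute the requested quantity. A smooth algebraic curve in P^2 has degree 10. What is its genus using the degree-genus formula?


Using the genus formula for smooth plane curves:
g = (d-1)(d-2)/2
g = (10-1)(10-2)/2
g = 9*8/2
g = 72/2 = 36

36


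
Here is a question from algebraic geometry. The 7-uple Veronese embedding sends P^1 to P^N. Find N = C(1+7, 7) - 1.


The Veronese embedding v_d: P^n -> P^N maps each point to all
degree-d monomials in n+1 homogeneous coordinates.
N = C(n+d, d) - 1
N = C(1+7, 7) - 1
N = C(8, 7) - 1
C(8, 7) = 8
N = 8 - 1 = 7

7


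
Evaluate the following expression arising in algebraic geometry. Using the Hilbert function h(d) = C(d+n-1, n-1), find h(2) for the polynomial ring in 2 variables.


The Hilbert function for the polynomial ring in 2 variables is:
h(d) = C(d+n-1, n-1)
h(2) = C(2+2-1, 2-1) = C(3, 1)
= 3! / (1! * 2!)
= 3

3


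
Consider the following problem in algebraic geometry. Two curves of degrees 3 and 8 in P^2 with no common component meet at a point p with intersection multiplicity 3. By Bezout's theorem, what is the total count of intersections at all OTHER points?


By Bezout's theorem, the total intersection number is d1 * d2.
Total = 3 * 8 = 24
Intersection multiplicity at p = 3
Remaining intersections = 24 - 3 = 21

21


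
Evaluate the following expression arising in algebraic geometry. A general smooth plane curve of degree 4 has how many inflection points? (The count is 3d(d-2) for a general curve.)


For a general smooth plane curve C of degree d, the inflection points are
the intersection of C with its Hessian curve, which has degree 3(d-2).
By Bezout, the total intersection number is d * 3(d-2) = 4 * 6 = 24.
For a general curve every flex is ordinary, so each contributes
multiplicity 1 to C·Hess(C), and the number of distinct inflection
points is 3d(d-2).
Inflection points = 3*4*(4-2) = 3*4*2 = 24

24


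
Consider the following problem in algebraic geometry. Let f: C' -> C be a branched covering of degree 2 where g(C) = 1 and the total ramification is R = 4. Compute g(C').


Riemann-Hurwitz formula: 2g' - 2 = d(2g - 2) + R
Given: d = 2, g = 1, R = 4
2g' - 2 = 2*(2*1 - 2) + 4
2g' - 2 = 2*0 + 4
2g' - 2 = 0 + 4 = 4
2g' = 6
g' = 3

3


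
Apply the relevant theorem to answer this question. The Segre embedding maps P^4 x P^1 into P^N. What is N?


The Segre embedding maps P^m x P^n into P^N via
all products of coordinates from each factor.
N = (m+1)(n+1) - 1
N = (4+1)(1+1) - 1
N = 5*2 - 1
N = 10 - 1 = 9

9


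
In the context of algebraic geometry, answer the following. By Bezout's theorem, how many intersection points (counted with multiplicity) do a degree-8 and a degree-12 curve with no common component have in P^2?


Bezout's theorem states the intersection count equals the product of degrees.
Intersection count = 8 * 12 = 96

96


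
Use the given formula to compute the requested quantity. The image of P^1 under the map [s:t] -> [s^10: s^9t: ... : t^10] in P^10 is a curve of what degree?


The rational normal curve in P^10 is the image of P^1 under the 10-uple Veronese.
A general hyperplane in P^10 pulls back to a degree-10 form on P^1, which has 10 zeros,
so the curve meets a general hyperplane in 10 points. Degree = 10.

10


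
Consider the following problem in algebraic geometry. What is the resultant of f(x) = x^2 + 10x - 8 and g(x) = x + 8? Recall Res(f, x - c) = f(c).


For Res(f, x - c), we evaluate f at x = c.
f(-8) = (-8)^2 + 10*(-8) - 8
= 64 - 80 - 8
= -16 - 8 = -24
Res(f, g) = -24

-24


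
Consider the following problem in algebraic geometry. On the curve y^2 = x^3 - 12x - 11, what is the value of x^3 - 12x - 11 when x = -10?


Compute x^3 - 12x - 11 at x = -10:
x^3 = (-10)^3 = -1000
(-12)*x = (-12)*(-10) = 120
Sum: -1000 + 120 - 11 = -891

-891


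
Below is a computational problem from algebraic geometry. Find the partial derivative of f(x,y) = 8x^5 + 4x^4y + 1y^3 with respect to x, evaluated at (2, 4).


df/dx = 5*8*x^4 + 4*4*x^3*y
At (2,4): 5*8*2^4 + 4*4*2^3*4
= 640 + 512
= 1152

1152


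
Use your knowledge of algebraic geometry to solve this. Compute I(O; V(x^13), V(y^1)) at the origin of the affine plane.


The intersection multiplicity of V(x^a) and V(y^b) at the origin is:
I(O; V(x^13), V(y^1)) = dim_k(k[x,y]/(x^13, y^1))
A basis for k[x,y]/(x^13, y^1) is the set of monomials x^i * y^j
where 0 <= i < 13 and 0 <= j < 1.
The number of such monomials is 13 * 1 = 13

13


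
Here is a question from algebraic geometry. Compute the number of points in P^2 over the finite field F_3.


P^2(F_3) has (q^(n+1) - 1)/(q - 1) points.
= 3^2 + 3^1 + 3^0
= 9 + 3 + 1
= 13

13


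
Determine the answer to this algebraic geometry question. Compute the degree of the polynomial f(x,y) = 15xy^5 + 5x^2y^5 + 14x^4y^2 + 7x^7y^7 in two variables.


Examine each term for its total degree (sum of exponents).
  Term '15xy^5' has total degree 1+5 = 6.
  Term '5x^2y^5' has total degree 2+5 = 7.
  Term '14x^4y^2' has total degree 4+2 = 6.
  Term '7x^7y^7' has total degree 7+7 = 14.
The maximum total degree among all terms is 14.

14


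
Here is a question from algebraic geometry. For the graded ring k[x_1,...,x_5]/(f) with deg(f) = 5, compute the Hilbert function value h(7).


For R = k[x_1,...,x_n]/(f) with f homogeneous of degree e:
The Hilbert series is (1 - t^e)/(1 - t)^n.
So h(d) = C(d+n-1, n-1) - C(d-e+n-1, n-1) for d >= e.
With n=5, e=5, d=7:
C(7+5-1, 5-1) = C(11, 4) = 330
C(7-5+5-1, 5-1) = C(6, 4) = 15
h(7) = 330 - 15 = 315

315


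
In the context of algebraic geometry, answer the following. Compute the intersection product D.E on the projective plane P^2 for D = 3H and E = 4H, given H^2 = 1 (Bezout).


Using bilinearity of the intersection pairing on the projective plane P^2:
(aH).(bH) = ab * (H.H)
We have H^2 = 1 (Bezout).
D.E = (3H).(4H) = 3*4*1
= 12*1
= 12

12


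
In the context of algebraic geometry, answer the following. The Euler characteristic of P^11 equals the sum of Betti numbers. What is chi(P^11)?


The complex projective space P^11 has one cell in each even real dimension 0, 2, ..., 22.
The cohomology groups are H^{2k}(P^11) = Z for k = 0,...,11, and 0 otherwise.
Euler characteristic = sum of Betti numbers = 1 per even-dimensional cohomology group.
chi(P^11) = 11 + 1 = 12

12


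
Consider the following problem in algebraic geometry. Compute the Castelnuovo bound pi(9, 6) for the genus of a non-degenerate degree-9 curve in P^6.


Castelnuovo's bound: write d - 1 = m(r-1) + epsilon with 0 <= epsilon < r-1.
d - 1 = 9 - 1 = 8
r - 1 = 6 - 1 = 5
8 = 1*5 + 3, so m = 1, epsilon = 3
pi(d, r) = m(m-1)(r-1)/2 + m*epsilon
= 1*0*5/2 + 1*3
= 0/2 + 3
= 0 + 3 = 3

3


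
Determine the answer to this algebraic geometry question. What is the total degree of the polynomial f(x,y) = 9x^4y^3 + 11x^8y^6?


Examine each term for its total degree (sum of exponents).
  Term '9x^4y^3' has total degree 4+3 = 7.
  Term '11x^8y^6' has total degree 8+6 = 14.
The maximum total degree among all terms is 14.

14


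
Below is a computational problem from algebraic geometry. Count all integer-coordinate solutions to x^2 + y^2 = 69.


Systematically check integer values of x where x^2 <= 69.
For each valid x, check if 69 - x^2 is a perfect square.
Total integer solutions found: 0

0


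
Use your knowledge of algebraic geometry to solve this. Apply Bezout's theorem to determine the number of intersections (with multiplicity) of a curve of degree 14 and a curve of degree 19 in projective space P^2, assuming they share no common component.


Bezout's theorem states the intersection count equals the product of degrees.
Intersection count = 14 * 19 = 266

266


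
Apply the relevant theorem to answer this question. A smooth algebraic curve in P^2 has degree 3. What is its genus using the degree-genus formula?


Using the genus formula for smooth plane curves:
g = (d-1)(d-2)/2
g = (3-1)(3-2)/2
g = 2*1/2
g = 2/2 = 1

1


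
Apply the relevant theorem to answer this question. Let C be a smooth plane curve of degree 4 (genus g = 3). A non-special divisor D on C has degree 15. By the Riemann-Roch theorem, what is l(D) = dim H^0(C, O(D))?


First, compute the genus of a smooth plane curve of degree 4:
g = (d-1)(d-2)/2 = (4-1)(4-2)/2 = 3
For a non-special divisor D (i.e., h^1(D) = 0), Riemann-Roch gives:
l(D) = deg(D) - g + 1
Since deg(D) = 15 >= 2g - 1 = 5, D is non-special.
l(D) = 15 - 3 + 1 = 13

13


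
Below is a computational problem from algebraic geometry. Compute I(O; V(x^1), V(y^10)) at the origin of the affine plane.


The intersection multiplicity of V(x^a) and V(y^b) at the origin is:
I(O; V(x^1), V(y^10)) = dim_k(k[x,y]/(x^1, y^10))
A basis for k[x,y]/(x^1, y^10) is the set of monomials x^i * y^j
where 0 <= i < 1 and 0 <= j < 10.
The number of such monomials is 1 * 10 = 10

10


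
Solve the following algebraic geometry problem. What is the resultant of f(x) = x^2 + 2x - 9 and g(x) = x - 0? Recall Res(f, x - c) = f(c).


For Res(f, x - c), we evaluate f at x = c.
f(0) = 0^2 + 2*0 - 9
= 0 + 0 - 9
= 0 - 9 = -9
Res(f, g) = -9

-9


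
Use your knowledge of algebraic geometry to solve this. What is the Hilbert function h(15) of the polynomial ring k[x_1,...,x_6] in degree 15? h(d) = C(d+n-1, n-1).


The Hilbert function for the polynomial ring in 6 variables is:
h(d) = C(d+n-1, n-1)
h(15) = C(15+6-1, 6-1) = C(20, 5)
= 20! / (5! * 15!)
= 15504

15504


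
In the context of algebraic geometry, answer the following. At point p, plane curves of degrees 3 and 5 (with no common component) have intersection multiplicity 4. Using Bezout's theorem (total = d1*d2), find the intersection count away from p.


By Bezout's theorem, the total intersection number is d1 * d2.
Total = 3 * 5 = 15
Intersection multiplicity at p = 4
Remaining intersections = 15 - 4 = 11

11


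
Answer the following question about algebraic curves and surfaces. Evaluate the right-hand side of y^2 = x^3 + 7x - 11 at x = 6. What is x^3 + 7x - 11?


Compute x^3 + 7x - 11 at x = 6:
x^3 = 6^3 = 216
7*x = 7*6 = 42
Sum: 216 + 42 - 11 = 247

247


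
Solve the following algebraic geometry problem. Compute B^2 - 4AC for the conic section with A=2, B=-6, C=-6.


The discriminant of a conic Ax^2 + Bxy + Cy^2 + ... = 0 is B^2 - 4AC.
B^2 = (-6)^2 = 36
4AC = 4*2*(-6) = -48
Discriminant = 36 + 48 = 84

84


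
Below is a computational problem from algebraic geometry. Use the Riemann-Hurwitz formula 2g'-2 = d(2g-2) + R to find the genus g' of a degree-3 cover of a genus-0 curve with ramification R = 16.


Riemann-Hurwitz formula: 2g' - 2 = d(2g - 2) + R
Given: d = 3, g = 0, R = 16
2g' - 2 = 3*(2*0 - 2) + 16
2g' - 2 = 3*(-2) + 16
2g' - 2 = -6 + 16 = 10
2g' = 12
g' = 6

6


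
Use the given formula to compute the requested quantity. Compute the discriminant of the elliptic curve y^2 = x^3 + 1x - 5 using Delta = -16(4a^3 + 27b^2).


Compute each component:
4a^3 = 4*1^3 = 4*1 = 4
27b^2 = 27*(-5)^2 = 27*25 = 675
4a^3 + 27b^2 = 4 + 675 = 679
Delta = -16*679 = -10864

-10864


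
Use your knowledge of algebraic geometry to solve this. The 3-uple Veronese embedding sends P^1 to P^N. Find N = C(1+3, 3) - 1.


The Veronese embedding v_d: P^n -> P^N maps each point to all
degree-d monomials in n+1 homogeneous coordinates.
N = C(n+d, d) - 1
N = C(1+3, 3) - 1
N = C(4, 3) - 1
C(4, 3) = 4
N = 4 - 1 = 3

3


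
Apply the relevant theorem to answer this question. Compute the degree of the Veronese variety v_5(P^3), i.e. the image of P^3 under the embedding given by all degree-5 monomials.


The Veronese variety v_5(P^3) has degree d^r.
d^r = 5^3 = 125

125


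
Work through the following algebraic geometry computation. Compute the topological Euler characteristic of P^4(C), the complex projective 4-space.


The complex projective space P^4 has one cell in each even real dimension 0, 2, ..., 8.
The cohomology groups are H^{2k}(P^4) = Z for k = 0,...,4, and 0 otherwise.
Euler characteristic = sum of Betti numbers = 1 per even-dimensional cohomology group.
chi(P^4) = 4 + 1 = 5

5


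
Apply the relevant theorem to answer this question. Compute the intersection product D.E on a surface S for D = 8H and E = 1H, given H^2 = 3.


Using bilinearity of the intersection pairing on a surface S:
(aH).(bH) = ab * (H.H)
We have H^2 = 3.
D.E = (8H).(1H) = 8*1*3
= 8*3
= 24

24


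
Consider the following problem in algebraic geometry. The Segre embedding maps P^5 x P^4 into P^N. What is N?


The Segre embedding maps P^m x P^n into P^N via
all products of coordinates from each factor.
N = (m+1)(n+1) - 1
N = (5+1)(4+1) - 1
N = 6*5 - 1
N = 30 - 1 = 29

29


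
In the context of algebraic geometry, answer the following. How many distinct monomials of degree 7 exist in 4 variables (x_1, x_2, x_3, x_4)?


The number of degree-7 monomials in 4 variables is C(d+n-1, n-1).
= C(7+4-1, 4-1) = C(10, 3)
= 120

120


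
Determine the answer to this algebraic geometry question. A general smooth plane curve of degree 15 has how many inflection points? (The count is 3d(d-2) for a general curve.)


For a general smooth plane curve C of degree d, the inflection points are
the intersection of C with its Hessian curve, which has degree 3(d-2).
By Bezout, the total intersection number is d * 3(d-2) = 15 * 39 = 585.
For a general curve every flex is ordinary, so each contributes
multiplicity 1 to C·Hess(C), and the number of distinct inflection
points is 3d(d-2).
Inflection points = 3*15*(15-2) = 3*15*13 = 585

585


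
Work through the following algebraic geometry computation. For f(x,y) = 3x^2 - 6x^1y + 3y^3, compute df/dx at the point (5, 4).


df/dx = 2*3*x^1 + 1*(-6)*x^0*y
At (5,4): 2*3*5^1 + 1*(-6)*5^0*4
= 30 - 24
= 6

6


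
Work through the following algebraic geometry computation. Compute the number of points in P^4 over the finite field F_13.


P^4(F_13) has (q^(n+1) - 1)/(q - 1) points.
= 13^4 + 13^3 + 13^2 + 13^1 + 13^0
= 28561 + 2197 + 169 + 13 + 1
= 30941

30941


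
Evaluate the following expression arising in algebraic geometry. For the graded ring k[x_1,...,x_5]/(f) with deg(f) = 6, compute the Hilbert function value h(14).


For R = k[x_1,...,x_n]/(f) with f homogeneous of degree e:
The Hilbert series is (1 - t^e)/(1 - t)^n.
So h(d) = C(d+n-1, n-1) - C(d-e+n-1, n-1) for d >= e.
With n=5, e=6, d=14:
C(14+5-1, 5-1) = C(18, 4) = 3060
C(14-6+5-1, 5-1) = C(12, 4) = 495
h(14) = 3060 - 495 = 2565

2565


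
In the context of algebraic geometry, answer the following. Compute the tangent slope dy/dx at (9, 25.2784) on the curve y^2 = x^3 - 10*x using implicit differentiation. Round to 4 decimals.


Using implicit differentiation of y^2 = x^3 - 10*x:
2y * dy/dx = 3x^2 - 10
dy/dx = (3x^2 - 10)/(2y)
Numerator: 3*9^2 - 10 = 233
Denominator: 2*25.2784 = 50.5568
dy/dx = 233/50.5568 = 4.6087

4.6087


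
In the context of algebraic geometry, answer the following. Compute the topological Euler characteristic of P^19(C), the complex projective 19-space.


The complex projective space P^19 has one cell in each even real dimension 0, 2, ..., 38.
The cohomology groups are H^{2k}(P^19) = Z for k = 0,...,19, and 0 otherwise.
Euler characteristic = sum of Betti numbers = 1 per even-dimensional cohomology group.
chi(P^19) = 19 + 1 = 20

20


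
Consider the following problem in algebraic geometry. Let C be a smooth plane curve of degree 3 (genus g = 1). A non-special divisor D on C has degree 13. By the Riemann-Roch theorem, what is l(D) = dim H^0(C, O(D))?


First, compute the genus of a smooth plane curve of degree 3:
g = (d-1)(d-2)/2 = (3-1)(3-2)/2 = 1
For a non-special divisor D (i.e., h^1(D) = 0), Riemann-Roch gives:
l(D) = deg(D) - g + 1
Since deg(D) = 13 >= 2g - 1 = 1, D is non-special.
l(D) = 13 - 1 + 1 = 13

13


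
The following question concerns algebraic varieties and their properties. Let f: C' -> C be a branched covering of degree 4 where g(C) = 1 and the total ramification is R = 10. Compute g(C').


Riemann-Hurwitz formula: 2g' - 2 = d(2g - 2) + R
Given: d = 4, g = 1, R = 10
2g' - 2 = 4*(2*1 - 2) + 10
2g' - 2 = 4*0 + 10
2g' - 2 = 0 + 10 = 10
2g' = 12
g' = 6

6


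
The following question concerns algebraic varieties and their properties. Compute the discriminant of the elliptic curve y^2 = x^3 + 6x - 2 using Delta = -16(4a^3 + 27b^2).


Compute each component:
4a^3 = 4*6^3 = 4*216 = 864
27b^2 = 27*(-2)^2 = 27*4 = 108
4a^3 + 27b^2 = 864 + 108 = 972
Delta = -16*972 = -15552

-15552


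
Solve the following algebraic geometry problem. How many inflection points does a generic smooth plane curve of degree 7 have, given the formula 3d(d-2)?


For a general smooth plane curve C of degree d, the inflection points are
the intersection of C with its Hessian curve, which has degree 3(d-2).
By Bezout, the total intersection number is d * 3(d-2) = 7 * 15 = 105.
For a general curve every flex is ordinary, so each contributes
multiplicity 1 to C·Hess(C), and the number of distinct inflection
points is 3d(d-2).
Inflection points = 3*7*(7-2) = 3*7*5 = 105

105


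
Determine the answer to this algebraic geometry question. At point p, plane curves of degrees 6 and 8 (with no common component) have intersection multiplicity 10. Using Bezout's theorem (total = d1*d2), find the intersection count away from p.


By Bezout's theorem, the total intersection number is d1 * d2.
Total = 6 * 8 = 48
Intersection multiplicity at p = 10
Remaining intersections = 48 - 10 = 38

38


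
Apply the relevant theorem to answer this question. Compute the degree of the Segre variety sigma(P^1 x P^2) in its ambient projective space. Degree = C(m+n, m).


The degree of the Segre variety P^1 x P^2 is C(m+n, m).
= C(3, 1)
= 3

3


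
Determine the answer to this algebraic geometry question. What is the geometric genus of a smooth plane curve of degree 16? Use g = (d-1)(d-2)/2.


Using the genus formula for smooth plane curves:
g = (d-1)(d-2)/2
g = (16-1)(16-2)/2
g = 15*14/2
g = 210/2 = 105

105


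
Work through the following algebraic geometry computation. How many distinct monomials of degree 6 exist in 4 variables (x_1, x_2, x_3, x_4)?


The number of degree-6 monomials in 4 variables is C(d+n-1, n-1).
= C(6+4-1, 4-1) = C(9, 3)
= 84

84


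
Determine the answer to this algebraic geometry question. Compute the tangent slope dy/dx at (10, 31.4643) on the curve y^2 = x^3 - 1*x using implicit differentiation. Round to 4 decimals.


Using implicit differentiation of y^2 = x^3 - 1*x:
2y * dy/dx = 3x^2 - 1
dy/dx = (3x^2 - 1)/(2y)
Numerator: 3*10^2 - 1 = 299
Denominator: 2*31.4643 = 62.9286
dy/dx = 299/62.9286 = 4.7514

4.7514


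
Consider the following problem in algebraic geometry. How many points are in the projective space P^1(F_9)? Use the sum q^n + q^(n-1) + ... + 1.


P^1(F_9) has (q^(n+1) - 1)/(q - 1) points.
= 9^1 + 9^0
= 9 + 1
= 10

10


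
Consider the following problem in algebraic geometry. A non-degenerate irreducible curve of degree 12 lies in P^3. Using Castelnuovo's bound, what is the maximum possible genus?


Castelnuovo's bound: write d - 1 = m(r-1) + epsilon with 0 <= epsilon < r-1.
d - 1 = 12 - 1 = 11
r - 1 = 3 - 1 = 2
11 = 5*2 + 1, so m = 5, epsilon = 1
pi(d, r) = m(m-1)(r-1)/2 + m*epsilon
= 5*4*2/2 + 5*1
= 40/2 + 5
= 20 + 5 = 25

25


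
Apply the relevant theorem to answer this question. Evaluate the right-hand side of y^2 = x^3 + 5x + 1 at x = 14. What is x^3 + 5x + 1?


Compute x^3 + 5x + 1 at x = 14:
x^3 = 14^3 = 2744
5*x = 5*14 = 70
Sum: 2744 + 70 + 1 = 2815

2815


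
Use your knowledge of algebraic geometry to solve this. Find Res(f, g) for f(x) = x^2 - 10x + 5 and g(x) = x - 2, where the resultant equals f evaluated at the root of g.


For Res(f, x - c), we evaluate f at x = c.
f(2) = 2^2 - 10*2 + 5
= 4 - 20 + 5
= -16 + 5 = -11
Res(f, g) = -11

-11


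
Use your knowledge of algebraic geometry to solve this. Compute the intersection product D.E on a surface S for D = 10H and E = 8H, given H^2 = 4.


Using bilinearity of the intersection pairing on a surface S:
(aH).(bH) = ab * (H.H)
We have H^2 = 4.
D.E = (10H).(8H) = 10*8*4
= 80*4
= 320

320


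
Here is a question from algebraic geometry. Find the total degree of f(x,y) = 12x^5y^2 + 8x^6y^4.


Examine each term for its total degree (sum of exponents).
  Term '12x^5y^2' has total degree 5+2 = 7.
  Term '8x^6y^4' has total degree 6+4 = 10.
The maximum total degree among all terms is 10.

10


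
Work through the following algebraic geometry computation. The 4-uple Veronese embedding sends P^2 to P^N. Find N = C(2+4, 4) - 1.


The Veronese embedding v_d: P^n -> P^N maps each point to all
degree-d monomials in n+1 homogeneous coordinates.
N = C(n+d, d) - 1
N = C(2+4, 4) - 1
N = C(6, 4) - 1
C(6, 4) = 15
N = 15 - 1 = 14

14


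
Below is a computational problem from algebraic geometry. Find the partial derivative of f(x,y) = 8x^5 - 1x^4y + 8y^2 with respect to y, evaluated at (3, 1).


df/dy = (-1)*x^4 + 2*8*y^1
At (3,1): (-1)*3^4 + 2*8*1^1
= -81 + 16
= -65

-65


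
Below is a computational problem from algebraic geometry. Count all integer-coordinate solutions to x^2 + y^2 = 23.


Systematically check integer values of x where x^2 <= 23.
For each valid x, check if 23 - x^2 is a perfect square.
Total integer solutions found: 0

0


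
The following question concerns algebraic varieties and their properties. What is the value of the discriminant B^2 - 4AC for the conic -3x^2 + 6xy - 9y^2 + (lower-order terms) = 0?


The discriminant of a conic Ax^2 + Bxy + Cy^2 + ... = 0 is B^2 - 4AC.
B^2 = 6^2 = 36
4AC = 4*(-3)*(-9) = 108
Discriminant = 36 - 108 = -72

-72


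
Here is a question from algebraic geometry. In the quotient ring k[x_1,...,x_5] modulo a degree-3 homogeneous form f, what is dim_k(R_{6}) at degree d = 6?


For R = k[x_1,...,x_n]/(f) with f homogeneous of degree e:
The Hilbert series is (1 - t^e)/(1 - t)^n.
So h(d) = C(d+n-1, n-1) - C(d-e+n-1, n-1) for d >= e.
With n=5, e=3, d=6:
C(6+5-1, 5-1) = C(10, 4) = 210
C(6-3+5-1, 5-1) = C(7, 4) = 35
h(6) = 210 - 35 = 175

175


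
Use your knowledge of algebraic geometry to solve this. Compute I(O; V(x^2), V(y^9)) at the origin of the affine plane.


The intersection multiplicity of V(x^a) and V(y^b) at the origin is:
I(O; V(x^2), V(y^9)) = dim_k(k[x,y]/(x^2, y^9))
A basis for k[x,y]/(x^2, y^9) is the set of monomials x^i * y^j
where 0 <= i < 2 and 0 <= j < 9.
The number of such monomials is 2 * 9 = 18

18


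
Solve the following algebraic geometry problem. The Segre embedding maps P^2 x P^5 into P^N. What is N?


The Segre embedding maps P^m x P^n into P^N via
all products of coordinates from each factor.
N = (m+1)(n+1) - 1
N = (2+1)(5+1) - 1
N = 3*6 - 1
N = 18 - 1 = 17

17


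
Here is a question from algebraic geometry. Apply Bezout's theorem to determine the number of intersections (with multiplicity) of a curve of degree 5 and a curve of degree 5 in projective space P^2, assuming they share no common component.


Bezout's theorem states the intersection count equals the product of degrees.
Intersection count = 5 * 5 = 25

25


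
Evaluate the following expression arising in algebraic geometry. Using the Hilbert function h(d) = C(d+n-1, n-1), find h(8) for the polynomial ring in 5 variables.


The Hilbert function for the polynomial ring in 5 variables is:
h(d) = C(d+n-1, n-1)
h(8) = C(8+5-1, 5-1) = C(12, 4)
= 12! / (4! * 8!)
= 495

495


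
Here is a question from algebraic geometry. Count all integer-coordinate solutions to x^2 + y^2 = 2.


Systematically check integer values of x where x^2 <= 2.
For each valid x, check if 2 - x^2 is a perfect square.
x=1: 2 - 1 = 1, sqrt = 1 (valid)
Total integer solutions found: 4

4


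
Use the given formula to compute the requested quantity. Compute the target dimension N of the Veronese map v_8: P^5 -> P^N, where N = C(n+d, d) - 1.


The Veronese embedding v_d: P^n -> P^N maps each point to all
degree-d monomials in n+1 homogeneous coordinates.
N = C(n+d, d) - 1
N = C(5+8, 8) - 1
N = C(13, 8) - 1
C(13, 8) = 1287
N = 1287 - 1 = 1286

1286


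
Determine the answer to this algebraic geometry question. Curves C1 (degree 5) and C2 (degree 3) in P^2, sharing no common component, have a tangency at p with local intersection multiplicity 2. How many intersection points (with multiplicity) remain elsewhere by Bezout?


By Bezout's theorem, the total intersection number is d1 * d2.
Total = 5 * 3 = 15
Intersection multiplicity at p = 2
Remaining intersections = 15 - 2 = 13

13


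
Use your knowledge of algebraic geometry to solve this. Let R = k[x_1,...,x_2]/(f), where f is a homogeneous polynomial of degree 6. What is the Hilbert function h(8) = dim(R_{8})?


For R = k[x_1,...,x_n]/(f) with f homogeneous of degree e:
The Hilbert series is (1 - t^e)/(1 - t)^n.
So h(d) = C(d+n-1, n-1) - C(d-e+n-1, n-1) for d >= e.
With n=2, e=6, d=8:
C(8+2-1, 2-1) = C(9, 1) = 9
C(8-6+2-1, 2-1) = C(3, 1) = 3
h(8) = 9 - 3 = 6

6


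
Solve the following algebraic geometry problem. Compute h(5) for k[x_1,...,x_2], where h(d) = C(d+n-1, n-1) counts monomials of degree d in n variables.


The Hilbert function for the polynomial ring in 2 variables is:
h(d) = C(d+n-1, n-1)
h(5) = C(5+2-1, 2-1) = C(6, 1)
= 6! / (1! * 5!)
= 6

6


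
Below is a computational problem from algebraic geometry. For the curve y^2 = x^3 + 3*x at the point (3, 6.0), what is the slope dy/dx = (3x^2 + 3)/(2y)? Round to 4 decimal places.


Using implicit differentiation of y^2 = x^3 + 3*x:
2y * dy/dx = 3x^2 + 3
dy/dx = (3x^2 + 3)/(2y)
Numerator: 3*3^2 + 3 = 30
Denominator: 2*6.0 = 12.0
dy/dx = 30/12.0 = 2.5000

2.5000


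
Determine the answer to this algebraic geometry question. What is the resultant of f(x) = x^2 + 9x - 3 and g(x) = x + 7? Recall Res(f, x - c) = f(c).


For Res(f, x - c), we evaluate f at x = c.
f(-7) = (-7)^2 + 9*(-7) - 3
= 49 - 63 - 3
= -14 - 3 = -17
Res(f, g) = -17

-17


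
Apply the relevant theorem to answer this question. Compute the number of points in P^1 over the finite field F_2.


P^1(F_2) has (q^(n+1) - 1)/(q - 1) points.
= 2^1 + 2^0
= 2 + 1
= 3

3


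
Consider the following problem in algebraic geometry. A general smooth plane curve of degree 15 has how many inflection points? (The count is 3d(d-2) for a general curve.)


For a general smooth plane curve C of degree d, the inflection points are
the intersection of C with its Hessian curve, which has degree 3(d-2).
By Bezout, the total intersection number is d * 3(d-2) = 15 * 39 = 585.
For a general curve every flex is ordinary, so each contributes
multiplicity 1 to C·Hess(C), and the number of distinct inflection
points is 3d(d-2).
Inflection points = 3*15*(15-2) = 3*15*13 = 585

585


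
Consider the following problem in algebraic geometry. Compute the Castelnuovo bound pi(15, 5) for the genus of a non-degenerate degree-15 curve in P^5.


Castelnuovo's bound: write d - 1 = m(r-1) + epsilon with 0 <= epsilon < r-1.
d - 1 = 15 - 1 = 14
r - 1 = 5 - 1 = 4
14 = 3*4 + 2, so m = 3, epsilon = 2
pi(d, r) = m(m-1)(r-1)/2 + m*epsilon
= 3*2*4/2 + 3*2
= 24/2 + 6
= 12 + 6 = 18

18


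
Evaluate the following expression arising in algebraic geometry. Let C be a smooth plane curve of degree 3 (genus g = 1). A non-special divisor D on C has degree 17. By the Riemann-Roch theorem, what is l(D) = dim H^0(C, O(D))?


First, compute the genus of a smooth plane curve of degree 3:
g = (d-1)(d-2)/2 = (3-1)(3-2)/2 = 1
For a non-special divisor D (i.e., h^1(D) = 0), Riemann-Roch gives:
l(D) = deg(D) - g + 1
Since deg(D) = 17 >= 2g - 1 = 1, D is non-special.
l(D) = 17 - 1 + 1 = 17

17


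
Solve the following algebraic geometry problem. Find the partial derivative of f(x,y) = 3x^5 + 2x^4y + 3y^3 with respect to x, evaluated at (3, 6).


df/dx = 5*3*x^4 + 4*2*x^3*y
At (3,6): 5*3*3^4 + 4*2*3^3*6
= 1215 + 1296
= 2511

2511


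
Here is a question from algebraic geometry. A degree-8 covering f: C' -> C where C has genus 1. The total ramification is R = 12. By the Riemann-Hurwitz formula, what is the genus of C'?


Riemann-Hurwitz formula: 2g' - 2 = d(2g - 2) + R
Given: d = 8, g = 1, R = 12
2g' - 2 = 8*(2*1 - 2) + 12
2g' - 2 = 8*0 + 12
2g' - 2 = 0 + 12 = 12
2g' = 14
g' = 7

7


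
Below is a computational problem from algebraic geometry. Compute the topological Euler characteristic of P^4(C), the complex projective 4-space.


The complex projective space P^4 has one cell in each even real dimension 0, 2, ..., 8.
The cohomology groups are H^{2k}(P^4) = Z for k = 0,...,4, and 0 otherwise.
Euler characteristic = sum of Betti numbers = 1 per even-dimensional cohomology group.
chi(P^4) = 4 + 1 = 5

5


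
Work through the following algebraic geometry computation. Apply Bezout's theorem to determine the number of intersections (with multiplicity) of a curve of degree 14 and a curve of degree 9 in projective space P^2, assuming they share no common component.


Bezout's theorem states the intersection count equals the product of degrees.
Intersection count = 14 * 9 = 126

126


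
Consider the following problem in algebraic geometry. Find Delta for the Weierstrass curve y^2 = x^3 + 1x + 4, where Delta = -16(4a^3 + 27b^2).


Compute each component:
4a^3 = 4*1^3 = 4*1 = 4
27b^2 = 27*4^2 = 27*16 = 432
4a^3 + 27b^2 = 4 + 432 = 436
Delta = -16*436 = -6976

-6976


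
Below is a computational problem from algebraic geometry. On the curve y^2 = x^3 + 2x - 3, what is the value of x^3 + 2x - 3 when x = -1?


Compute x^3 + 2x - 3 at x = -1:
x^3 = (-1)^3 = -1
2*x = 2*(-1) = -2
Sum: -1 - 2 - 3 = -6

-6


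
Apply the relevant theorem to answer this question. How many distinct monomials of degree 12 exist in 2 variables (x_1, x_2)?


The number of degree-12 monomials in 2 variables is C(d+n-1, n-1).
= C(12+2-1, 2-1) = C(13, 1)
= 13

13


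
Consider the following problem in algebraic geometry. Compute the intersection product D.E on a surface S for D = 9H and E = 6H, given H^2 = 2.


Using bilinearity of the intersection pairing on a surface S:
(aH).(bH) = ab * (H.H)
We have H^2 = 2.
D.E = (9H).(6H) = 9*6*2
= 54*2
= 108

108


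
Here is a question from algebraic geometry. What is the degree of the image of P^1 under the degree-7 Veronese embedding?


The Veronese variety v_7(P^1) has degree d^r.
d^r = 7^1 = 7

7


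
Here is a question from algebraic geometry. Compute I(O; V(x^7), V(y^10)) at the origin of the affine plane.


The intersection multiplicity of V(x^a) and V(y^b) at the origin is:
I(O; V(x^7), V(y^10)) = dim_k(k[x,y]/(x^7, y^10))
A basis for k[x,y]/(x^7, y^10) is the set of monomials x^i * y^j
where 0 <= i < 7 and 0 <= j < 10.
The number of such monomials is 7 * 10 = 70

70


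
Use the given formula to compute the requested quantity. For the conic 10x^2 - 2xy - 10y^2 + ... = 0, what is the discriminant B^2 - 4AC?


The discriminant of a conic Ax^2 + Bxy + Cy^2 + ... = 0 is B^2 - 4AC.
B^2 = (-2)^2 = 4
4AC = 4*10*(-10) = -400
Discriminant = 4 + 400 = 404

404
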